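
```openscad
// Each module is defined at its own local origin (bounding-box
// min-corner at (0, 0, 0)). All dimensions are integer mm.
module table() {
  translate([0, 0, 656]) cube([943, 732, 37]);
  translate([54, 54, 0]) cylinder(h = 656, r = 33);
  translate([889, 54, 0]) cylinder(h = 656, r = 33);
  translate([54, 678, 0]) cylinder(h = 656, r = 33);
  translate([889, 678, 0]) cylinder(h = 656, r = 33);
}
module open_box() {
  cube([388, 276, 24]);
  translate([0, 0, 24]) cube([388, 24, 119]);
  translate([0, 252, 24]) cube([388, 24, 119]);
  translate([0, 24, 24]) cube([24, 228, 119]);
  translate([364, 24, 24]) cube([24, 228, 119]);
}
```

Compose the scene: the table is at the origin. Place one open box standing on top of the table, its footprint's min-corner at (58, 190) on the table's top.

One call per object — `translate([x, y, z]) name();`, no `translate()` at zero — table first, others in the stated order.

table();
translate([58, 190, 693]) open_box();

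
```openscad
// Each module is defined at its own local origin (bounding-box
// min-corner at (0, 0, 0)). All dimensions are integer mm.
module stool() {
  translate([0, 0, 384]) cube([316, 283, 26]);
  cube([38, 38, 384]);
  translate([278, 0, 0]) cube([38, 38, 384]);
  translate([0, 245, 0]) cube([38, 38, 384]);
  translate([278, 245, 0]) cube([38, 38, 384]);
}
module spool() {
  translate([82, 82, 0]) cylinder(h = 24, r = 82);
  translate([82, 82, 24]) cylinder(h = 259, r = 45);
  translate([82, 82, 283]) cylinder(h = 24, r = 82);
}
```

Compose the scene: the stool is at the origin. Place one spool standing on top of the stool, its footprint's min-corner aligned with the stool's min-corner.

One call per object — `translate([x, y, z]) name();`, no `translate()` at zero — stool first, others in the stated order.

stool();
translate([0, 0, 410]) spool();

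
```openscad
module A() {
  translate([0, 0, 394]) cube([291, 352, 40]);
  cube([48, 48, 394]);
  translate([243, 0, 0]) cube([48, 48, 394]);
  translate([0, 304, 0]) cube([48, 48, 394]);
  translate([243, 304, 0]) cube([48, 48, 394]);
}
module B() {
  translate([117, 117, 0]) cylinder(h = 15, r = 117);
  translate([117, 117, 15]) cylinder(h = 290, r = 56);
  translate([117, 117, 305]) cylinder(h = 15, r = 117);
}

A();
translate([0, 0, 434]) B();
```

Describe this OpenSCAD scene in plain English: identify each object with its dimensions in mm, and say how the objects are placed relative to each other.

A is a four-legged stool. The seat is a 291×352×40 mm slab whose top surface is at z = 434 mm; four square legs, each 48×48 mm in cross-section, run from the floor (z = 0) to the underside of the seat, each flush with a corner of the seat.

B is a spool: two coaxial disc flanges of radius 117 mm and thickness 15 mm, joined by a core cylinder of radius 56 mm and height 290 mm. The lower flange rests on z = 0 and the three cylinders share a vertical axis.

The spool is on top of the stool.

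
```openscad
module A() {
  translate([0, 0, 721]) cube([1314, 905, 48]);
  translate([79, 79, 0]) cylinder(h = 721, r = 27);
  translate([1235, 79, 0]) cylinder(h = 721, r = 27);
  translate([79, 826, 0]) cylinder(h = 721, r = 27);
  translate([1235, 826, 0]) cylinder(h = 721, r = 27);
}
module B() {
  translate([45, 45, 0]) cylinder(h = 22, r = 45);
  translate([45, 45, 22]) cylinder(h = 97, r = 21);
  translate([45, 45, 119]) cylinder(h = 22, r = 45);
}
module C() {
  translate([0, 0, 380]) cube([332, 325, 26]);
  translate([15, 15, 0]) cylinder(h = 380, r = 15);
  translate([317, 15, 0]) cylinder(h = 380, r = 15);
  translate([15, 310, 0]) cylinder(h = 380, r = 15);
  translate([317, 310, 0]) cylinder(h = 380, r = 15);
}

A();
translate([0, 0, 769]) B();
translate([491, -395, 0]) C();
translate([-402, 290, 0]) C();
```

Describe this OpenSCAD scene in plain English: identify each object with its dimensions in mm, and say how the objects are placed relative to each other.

A is a rectangular dining table. The top is 1314×905×48 mm with its upper surface at z = 769 mm. It stands on four round legs of 54 mm diameter, each leg's bounding box inset 52 mm from the nearest pair of top edges, running from the floor to the underside of the top.

B is a spool: two coaxial disc flanges of radius 45 mm and thickness 22 mm, joined by a core cylinder of radius 21 mm and height 97 mm. The lower flange rests on z = 0 and the three cylinders share a vertical axis.

C is a simple wooden stool: a rectangular seat 332 mm (x) by 325 mm (y), 26 mm thick, top face at z = 406 mm, on four round legs, each 30 mm in diameter. The legs rest on z = 0, each leg's axis is inset half a diameter from the nearest pair of seat edges (so the leg's bounding box is flush with the corner).

The spool is on top of the table. Two stools sit around the table at the −y, −x sides.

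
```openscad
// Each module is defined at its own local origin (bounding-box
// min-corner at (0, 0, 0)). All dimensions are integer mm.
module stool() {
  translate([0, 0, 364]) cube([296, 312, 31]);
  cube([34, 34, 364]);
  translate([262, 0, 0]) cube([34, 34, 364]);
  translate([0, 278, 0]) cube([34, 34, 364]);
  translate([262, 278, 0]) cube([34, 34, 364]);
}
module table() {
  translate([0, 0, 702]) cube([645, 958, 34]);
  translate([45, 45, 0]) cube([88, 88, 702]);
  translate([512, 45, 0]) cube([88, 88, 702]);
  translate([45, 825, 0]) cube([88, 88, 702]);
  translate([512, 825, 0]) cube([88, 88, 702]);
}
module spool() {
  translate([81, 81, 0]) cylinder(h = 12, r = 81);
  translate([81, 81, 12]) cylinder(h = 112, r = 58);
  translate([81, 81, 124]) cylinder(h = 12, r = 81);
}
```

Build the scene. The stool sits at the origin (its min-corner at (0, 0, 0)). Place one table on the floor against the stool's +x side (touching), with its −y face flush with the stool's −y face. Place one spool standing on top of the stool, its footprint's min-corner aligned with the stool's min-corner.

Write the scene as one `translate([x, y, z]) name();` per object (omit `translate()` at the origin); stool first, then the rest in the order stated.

stool();
translate([296, 0, 0]) table();
translate([0, 0, 395]) spool();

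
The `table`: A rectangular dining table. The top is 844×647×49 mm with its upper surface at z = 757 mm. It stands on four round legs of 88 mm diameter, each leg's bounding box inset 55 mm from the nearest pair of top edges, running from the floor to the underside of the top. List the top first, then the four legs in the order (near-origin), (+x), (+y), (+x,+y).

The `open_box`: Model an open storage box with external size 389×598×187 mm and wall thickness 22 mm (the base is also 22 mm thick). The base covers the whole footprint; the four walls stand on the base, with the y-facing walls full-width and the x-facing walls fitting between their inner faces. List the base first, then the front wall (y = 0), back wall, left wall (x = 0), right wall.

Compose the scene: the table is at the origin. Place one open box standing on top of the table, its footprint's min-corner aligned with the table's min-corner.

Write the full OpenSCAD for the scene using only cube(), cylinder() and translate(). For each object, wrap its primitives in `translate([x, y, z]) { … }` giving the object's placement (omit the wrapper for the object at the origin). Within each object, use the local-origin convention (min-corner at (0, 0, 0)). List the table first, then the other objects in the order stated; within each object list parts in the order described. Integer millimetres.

translate([0, 0, 708]) cube([844, 647, 49]);
translate([99, 99, 0]) cylinder(h = 708, r = 44);
translate([745, 99, 0]) cylinder(h = 708, r = 44);
translate([99, 548, 0]) cylinder(h = 708, r = 44);
translate([745, 548, 0]) cylinder(h = 708, r = 44);
translate([0, 0, 757]) {
  cube([389, 598, 22]);
  translate([0, 0, 22]) cube([389, 22, 165]);
  translate([0, 576, 22]) cube([389, 22, 165]);
  translate([0, 22, 22]) cube([22, 554, 165]);
  translate([367, 22, 22]) cube([22, 554, 165]);
}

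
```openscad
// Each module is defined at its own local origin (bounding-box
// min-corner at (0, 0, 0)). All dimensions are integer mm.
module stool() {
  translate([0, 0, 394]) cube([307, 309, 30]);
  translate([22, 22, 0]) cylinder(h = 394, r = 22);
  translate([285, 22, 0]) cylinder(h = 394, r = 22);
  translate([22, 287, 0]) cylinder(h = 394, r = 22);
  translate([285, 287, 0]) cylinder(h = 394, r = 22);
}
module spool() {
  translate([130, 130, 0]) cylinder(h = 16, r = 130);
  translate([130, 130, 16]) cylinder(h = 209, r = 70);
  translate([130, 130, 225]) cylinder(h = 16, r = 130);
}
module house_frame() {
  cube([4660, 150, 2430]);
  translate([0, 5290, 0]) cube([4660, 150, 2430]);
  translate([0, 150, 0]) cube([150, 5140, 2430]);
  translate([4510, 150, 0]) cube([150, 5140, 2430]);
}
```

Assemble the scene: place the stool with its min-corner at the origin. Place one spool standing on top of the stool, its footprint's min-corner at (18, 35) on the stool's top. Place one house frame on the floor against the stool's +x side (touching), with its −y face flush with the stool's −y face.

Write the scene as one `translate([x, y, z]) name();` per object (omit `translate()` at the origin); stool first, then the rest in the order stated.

stool();
translate([18, 35, 424]) spool();
translate([307, 0, 0]) house_frame();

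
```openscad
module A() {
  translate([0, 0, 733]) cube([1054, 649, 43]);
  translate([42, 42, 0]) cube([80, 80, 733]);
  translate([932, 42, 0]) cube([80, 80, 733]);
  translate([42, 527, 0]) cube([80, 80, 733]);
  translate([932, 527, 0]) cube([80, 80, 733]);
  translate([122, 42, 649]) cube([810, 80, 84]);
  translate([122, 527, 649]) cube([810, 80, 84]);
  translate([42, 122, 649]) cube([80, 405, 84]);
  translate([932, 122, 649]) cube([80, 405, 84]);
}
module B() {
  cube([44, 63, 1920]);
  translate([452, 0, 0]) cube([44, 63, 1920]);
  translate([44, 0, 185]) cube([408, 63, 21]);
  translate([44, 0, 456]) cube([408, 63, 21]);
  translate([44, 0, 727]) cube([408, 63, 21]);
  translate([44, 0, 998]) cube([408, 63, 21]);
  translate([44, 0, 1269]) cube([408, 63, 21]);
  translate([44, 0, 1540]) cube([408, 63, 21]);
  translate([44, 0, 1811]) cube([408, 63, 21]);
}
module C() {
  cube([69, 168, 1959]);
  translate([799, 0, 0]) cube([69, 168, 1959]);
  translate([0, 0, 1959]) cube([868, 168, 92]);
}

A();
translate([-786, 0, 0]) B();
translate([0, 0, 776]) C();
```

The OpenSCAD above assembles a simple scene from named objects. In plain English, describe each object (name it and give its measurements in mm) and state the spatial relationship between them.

A is a table with a 1054×649 mm rectangular top, 43 mm thick, top surface at z = 776 mm, supported by four 80×80 mm square legs, each inset 42 mm from the nearest pair of top edges, running from the floor. Four apron rails, 80 mm thick and 84 mm tall, run between adjacent legs with their top edges flush with the underside of the top and their outer faces flush with the legs' outer faces.

B is a wooden ladder with two side rails of 44×63 mm section and 1920 mm height, set 496 mm apart overall. Between them run 7 rectangular rungs (63 mm deep, 21 mm thick), front faces flush with the rails' −y face. The bottom of the first rung is 185 mm above the floor and each subsequent rung is 271 mm higher than the one below.

C is a rectangular door frame: two vertical jambs of 69×168 mm section, 1959 mm tall, with a clear opening 730 mm wide between their inner faces. A header 92 mm tall and 168 mm deep lies on top of the jambs and spans the full outside width.

The ladder is on the floor beside the table on its −x side. The door frame is on top of the table.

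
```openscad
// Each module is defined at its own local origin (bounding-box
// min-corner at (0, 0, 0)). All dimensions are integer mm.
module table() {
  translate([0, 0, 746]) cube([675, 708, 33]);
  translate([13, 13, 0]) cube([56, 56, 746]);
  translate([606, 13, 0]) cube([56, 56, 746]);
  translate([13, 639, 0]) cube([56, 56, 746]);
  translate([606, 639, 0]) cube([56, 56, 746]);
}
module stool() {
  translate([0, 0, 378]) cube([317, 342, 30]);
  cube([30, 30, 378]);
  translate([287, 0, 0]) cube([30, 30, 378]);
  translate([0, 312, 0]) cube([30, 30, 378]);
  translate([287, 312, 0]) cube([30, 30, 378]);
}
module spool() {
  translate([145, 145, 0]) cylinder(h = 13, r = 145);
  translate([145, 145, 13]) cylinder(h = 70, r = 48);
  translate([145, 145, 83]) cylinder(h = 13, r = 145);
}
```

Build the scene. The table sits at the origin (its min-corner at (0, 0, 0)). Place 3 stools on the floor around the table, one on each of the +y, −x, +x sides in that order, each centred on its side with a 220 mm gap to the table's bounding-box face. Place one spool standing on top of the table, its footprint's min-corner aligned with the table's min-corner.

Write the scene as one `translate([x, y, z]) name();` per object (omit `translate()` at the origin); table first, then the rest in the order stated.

table();
translate([179, 928, 0]) stool();
translate([-537, 183, 0]) stool();
translate([895, 183, 0]) stool();
translate([0, 0, 779]) spool();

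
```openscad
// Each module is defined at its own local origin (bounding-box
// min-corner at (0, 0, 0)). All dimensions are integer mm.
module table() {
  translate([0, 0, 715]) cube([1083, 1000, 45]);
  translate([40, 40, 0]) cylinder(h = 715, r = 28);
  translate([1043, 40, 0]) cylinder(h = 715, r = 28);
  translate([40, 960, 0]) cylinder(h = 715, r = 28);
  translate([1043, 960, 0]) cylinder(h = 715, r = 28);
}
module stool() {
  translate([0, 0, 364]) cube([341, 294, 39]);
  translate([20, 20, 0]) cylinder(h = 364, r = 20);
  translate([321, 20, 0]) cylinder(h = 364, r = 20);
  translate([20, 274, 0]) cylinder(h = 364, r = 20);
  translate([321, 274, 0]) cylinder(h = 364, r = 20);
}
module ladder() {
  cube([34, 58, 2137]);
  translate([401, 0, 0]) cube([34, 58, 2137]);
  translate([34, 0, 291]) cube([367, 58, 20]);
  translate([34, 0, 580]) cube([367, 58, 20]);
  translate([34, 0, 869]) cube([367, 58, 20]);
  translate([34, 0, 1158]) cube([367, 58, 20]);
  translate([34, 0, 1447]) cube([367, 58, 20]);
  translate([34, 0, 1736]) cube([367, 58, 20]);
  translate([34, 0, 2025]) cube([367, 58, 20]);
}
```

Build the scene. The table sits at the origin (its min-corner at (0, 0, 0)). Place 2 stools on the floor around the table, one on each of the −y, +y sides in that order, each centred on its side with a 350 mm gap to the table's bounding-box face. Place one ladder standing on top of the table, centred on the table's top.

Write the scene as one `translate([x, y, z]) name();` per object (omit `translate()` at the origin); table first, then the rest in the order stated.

table();
translate([371, -644, 0]) stool();
translate([371, 1350, 0]) stool();
translate([324, 471, 760]) ladder();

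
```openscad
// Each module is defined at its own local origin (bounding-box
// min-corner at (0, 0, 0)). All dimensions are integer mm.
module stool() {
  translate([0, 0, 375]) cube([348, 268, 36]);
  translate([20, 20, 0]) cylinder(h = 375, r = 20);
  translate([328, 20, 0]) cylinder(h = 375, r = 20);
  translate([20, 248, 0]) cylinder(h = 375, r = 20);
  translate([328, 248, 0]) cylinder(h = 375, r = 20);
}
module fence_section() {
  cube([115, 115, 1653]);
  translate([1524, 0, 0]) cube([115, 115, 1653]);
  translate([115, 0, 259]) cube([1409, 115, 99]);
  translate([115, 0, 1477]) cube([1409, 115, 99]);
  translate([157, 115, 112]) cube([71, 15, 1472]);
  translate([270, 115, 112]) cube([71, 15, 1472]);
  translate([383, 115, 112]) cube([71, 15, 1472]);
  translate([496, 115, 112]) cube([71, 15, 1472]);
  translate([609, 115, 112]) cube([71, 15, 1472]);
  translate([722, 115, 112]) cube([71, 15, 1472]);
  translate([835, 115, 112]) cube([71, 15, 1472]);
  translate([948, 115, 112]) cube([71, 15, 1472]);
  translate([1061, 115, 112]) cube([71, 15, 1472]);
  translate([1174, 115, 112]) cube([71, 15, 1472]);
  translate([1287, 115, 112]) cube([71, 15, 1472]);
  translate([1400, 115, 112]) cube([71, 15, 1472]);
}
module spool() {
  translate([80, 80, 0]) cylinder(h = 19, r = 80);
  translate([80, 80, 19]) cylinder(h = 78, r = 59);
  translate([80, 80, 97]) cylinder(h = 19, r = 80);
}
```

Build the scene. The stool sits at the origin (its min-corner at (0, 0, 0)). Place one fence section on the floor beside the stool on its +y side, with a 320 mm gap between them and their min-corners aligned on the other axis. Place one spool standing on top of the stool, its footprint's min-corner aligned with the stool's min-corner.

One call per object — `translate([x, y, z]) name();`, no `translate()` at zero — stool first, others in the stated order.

stool();
translate([0, 588, 0]) fence_section();
translate([0, 0, 411]) spool();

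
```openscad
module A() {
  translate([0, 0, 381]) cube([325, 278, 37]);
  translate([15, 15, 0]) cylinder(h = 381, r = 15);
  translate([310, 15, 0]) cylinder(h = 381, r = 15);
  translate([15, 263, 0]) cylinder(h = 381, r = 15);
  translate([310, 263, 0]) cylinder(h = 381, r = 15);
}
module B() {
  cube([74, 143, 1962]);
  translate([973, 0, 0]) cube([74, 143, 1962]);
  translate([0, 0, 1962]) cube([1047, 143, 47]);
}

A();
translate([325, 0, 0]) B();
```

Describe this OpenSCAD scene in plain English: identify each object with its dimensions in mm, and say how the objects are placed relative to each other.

A is a four-legged stool. The seat is a 325×278×37 mm slab whose top surface is at z = 418 mm; four round legs, each 30 mm in diameter, run from the floor (z = 0) to the underside of the seat, each leg's axis is inset half a diameter from the nearest pair of seat edges (so the leg's bounding box is flush with the corner).

B is a rectangular door frame: two vertical jambs of 74×143 mm section, 1962 mm tall, with a clear opening 899 mm wide between their inner faces. A header 47 mm tall and 143 mm deep lies on top of the jambs and spans the full outside width.

The door frame is against the stool's +x side, with their −y faces flush.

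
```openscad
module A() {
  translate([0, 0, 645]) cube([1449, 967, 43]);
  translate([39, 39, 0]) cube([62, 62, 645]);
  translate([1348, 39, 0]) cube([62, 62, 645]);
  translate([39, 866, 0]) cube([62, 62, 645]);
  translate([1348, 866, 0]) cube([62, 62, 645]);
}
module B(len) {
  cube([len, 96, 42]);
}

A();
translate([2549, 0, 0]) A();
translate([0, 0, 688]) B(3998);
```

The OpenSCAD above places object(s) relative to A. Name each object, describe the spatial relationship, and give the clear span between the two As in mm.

Second table starts at x = 2549; first ends at x = 1449; clear span = 2549 − 1449 = 1100 mm.

A is a table. B is a beam. A beam spans the tops of two tables. The clear span between the two tables is 1100 mm.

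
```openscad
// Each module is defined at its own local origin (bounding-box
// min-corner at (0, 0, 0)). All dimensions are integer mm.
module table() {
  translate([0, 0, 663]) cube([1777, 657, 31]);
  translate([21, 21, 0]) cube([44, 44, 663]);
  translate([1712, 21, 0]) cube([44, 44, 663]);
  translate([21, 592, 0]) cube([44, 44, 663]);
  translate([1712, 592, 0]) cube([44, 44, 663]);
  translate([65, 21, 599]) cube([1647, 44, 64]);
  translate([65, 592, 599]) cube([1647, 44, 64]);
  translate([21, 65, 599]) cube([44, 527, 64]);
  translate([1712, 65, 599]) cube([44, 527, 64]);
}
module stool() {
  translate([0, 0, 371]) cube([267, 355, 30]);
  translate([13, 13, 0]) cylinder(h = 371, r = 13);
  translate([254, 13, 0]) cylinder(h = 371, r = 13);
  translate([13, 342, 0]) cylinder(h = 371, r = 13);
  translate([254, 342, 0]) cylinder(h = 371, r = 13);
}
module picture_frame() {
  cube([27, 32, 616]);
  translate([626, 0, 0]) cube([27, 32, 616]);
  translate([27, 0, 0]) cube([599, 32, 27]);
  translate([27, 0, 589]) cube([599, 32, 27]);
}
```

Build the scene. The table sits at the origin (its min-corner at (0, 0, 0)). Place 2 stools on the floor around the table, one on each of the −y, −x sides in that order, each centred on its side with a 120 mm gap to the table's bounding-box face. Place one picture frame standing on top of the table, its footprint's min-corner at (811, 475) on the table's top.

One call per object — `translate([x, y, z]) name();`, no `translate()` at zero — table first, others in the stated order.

table();
translate([755, -475, 0]) stool();
translate([-387, 151, 0]) stool();
translate([811, 475, 694]) picture_frame();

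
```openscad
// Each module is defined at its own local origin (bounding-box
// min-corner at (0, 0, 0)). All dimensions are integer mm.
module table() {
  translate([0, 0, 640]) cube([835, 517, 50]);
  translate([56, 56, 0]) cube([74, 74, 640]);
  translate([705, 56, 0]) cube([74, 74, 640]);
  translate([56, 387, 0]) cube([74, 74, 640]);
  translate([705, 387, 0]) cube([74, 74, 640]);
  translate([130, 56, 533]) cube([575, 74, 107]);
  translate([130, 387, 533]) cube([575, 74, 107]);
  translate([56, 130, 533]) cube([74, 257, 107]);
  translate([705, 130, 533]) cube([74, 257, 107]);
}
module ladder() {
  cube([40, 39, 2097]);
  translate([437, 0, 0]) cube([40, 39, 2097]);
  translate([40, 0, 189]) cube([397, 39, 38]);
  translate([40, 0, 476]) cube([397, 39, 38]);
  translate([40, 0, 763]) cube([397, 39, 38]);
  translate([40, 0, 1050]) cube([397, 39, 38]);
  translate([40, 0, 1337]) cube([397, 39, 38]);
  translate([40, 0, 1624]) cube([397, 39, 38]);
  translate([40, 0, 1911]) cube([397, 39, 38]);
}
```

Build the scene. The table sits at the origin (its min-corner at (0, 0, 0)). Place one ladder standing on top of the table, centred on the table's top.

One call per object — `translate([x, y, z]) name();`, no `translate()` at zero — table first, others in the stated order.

table();
translate([179, 239, 690]) ladder();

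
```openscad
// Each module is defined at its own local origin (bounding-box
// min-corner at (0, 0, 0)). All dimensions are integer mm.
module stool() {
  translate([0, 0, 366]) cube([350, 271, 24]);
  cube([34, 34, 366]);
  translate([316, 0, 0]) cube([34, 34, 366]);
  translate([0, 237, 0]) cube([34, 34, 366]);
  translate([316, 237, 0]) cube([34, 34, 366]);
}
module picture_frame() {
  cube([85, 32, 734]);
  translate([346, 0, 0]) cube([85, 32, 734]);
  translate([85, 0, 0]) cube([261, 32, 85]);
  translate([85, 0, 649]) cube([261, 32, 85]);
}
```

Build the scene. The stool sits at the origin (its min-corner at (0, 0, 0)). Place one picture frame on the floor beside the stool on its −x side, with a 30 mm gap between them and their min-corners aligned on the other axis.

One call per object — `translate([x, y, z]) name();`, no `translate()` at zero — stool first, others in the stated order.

stool();
translate([-461, 0, 0]) picture_frame();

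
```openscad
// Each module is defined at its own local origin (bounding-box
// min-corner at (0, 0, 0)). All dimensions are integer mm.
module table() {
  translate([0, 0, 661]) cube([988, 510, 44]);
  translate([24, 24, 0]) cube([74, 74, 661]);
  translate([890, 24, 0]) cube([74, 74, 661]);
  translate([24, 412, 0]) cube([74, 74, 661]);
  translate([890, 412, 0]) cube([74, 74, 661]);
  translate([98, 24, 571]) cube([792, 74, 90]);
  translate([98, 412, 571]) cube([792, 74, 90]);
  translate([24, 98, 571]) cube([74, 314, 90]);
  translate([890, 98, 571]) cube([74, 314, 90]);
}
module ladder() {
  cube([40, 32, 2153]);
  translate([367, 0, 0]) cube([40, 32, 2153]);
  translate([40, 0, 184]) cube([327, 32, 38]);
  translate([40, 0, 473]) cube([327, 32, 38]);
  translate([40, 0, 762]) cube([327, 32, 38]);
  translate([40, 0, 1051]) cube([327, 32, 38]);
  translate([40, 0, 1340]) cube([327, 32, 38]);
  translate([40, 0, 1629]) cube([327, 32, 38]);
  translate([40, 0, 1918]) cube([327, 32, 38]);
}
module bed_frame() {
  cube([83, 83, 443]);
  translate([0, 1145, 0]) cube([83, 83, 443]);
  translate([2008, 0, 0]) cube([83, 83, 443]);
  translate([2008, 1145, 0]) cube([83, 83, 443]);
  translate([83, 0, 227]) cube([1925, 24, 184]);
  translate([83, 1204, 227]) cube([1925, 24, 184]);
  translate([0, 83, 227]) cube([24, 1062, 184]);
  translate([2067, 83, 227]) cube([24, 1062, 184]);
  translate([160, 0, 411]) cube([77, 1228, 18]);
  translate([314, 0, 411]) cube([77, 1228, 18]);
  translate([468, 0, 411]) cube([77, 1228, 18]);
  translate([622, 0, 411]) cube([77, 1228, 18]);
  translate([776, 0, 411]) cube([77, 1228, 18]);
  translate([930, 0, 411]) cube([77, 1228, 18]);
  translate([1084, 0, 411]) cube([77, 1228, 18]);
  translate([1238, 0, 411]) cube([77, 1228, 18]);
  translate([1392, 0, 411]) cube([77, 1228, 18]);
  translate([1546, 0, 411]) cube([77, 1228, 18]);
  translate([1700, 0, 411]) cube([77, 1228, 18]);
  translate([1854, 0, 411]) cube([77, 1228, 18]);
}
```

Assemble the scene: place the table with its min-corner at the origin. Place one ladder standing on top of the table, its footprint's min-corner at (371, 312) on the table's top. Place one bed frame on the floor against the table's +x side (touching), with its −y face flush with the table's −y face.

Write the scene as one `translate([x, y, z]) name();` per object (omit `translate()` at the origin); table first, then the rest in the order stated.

table();
translate([371, 312, 705]) ladder();
translate([988, 0, 0]) bed_frame();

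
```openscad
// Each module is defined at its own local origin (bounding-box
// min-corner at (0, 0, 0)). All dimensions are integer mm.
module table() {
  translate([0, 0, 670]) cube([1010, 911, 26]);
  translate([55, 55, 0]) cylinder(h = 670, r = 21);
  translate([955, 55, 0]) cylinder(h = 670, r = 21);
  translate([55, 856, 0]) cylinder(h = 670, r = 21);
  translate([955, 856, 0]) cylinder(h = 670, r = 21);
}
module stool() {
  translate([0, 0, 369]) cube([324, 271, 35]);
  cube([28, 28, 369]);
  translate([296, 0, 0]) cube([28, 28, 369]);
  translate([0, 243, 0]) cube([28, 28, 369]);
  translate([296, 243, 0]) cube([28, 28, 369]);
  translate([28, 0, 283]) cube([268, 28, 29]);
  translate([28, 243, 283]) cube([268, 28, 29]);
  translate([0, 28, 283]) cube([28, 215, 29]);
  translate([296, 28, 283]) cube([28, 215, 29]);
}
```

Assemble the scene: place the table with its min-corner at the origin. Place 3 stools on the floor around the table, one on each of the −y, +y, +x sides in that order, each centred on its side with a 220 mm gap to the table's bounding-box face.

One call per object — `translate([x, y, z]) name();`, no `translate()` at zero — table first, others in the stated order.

table();
translate([343, -491, 0]) stool();
translate([343, 1131, 0]) stool();
translate([1230, 320, 0]) stool();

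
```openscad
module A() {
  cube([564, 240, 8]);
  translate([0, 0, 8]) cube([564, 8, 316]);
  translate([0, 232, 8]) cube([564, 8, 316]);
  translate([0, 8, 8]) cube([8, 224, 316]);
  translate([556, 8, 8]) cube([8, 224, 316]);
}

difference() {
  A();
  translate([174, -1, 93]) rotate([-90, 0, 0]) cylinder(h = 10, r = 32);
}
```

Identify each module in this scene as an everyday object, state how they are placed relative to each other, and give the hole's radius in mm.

A is an open box. The open box has a circular hole through its front wall. The hole's radius is 32 mm.

The subtracted cylinder has r = 32 mm.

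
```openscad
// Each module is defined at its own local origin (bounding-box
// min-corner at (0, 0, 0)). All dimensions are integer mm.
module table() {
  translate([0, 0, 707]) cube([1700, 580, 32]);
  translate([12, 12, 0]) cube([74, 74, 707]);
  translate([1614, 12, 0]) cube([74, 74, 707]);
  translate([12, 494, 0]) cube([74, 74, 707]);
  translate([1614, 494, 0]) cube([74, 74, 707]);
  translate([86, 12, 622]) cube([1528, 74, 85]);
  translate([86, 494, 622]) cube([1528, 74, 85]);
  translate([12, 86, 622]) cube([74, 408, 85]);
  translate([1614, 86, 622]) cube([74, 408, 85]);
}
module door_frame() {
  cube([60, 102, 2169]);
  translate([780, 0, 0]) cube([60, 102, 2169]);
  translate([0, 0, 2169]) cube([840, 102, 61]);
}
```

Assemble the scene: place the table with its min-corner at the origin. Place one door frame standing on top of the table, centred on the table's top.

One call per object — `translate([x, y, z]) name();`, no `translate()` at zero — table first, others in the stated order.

table();
translate([430, 239, 739]) door_frame();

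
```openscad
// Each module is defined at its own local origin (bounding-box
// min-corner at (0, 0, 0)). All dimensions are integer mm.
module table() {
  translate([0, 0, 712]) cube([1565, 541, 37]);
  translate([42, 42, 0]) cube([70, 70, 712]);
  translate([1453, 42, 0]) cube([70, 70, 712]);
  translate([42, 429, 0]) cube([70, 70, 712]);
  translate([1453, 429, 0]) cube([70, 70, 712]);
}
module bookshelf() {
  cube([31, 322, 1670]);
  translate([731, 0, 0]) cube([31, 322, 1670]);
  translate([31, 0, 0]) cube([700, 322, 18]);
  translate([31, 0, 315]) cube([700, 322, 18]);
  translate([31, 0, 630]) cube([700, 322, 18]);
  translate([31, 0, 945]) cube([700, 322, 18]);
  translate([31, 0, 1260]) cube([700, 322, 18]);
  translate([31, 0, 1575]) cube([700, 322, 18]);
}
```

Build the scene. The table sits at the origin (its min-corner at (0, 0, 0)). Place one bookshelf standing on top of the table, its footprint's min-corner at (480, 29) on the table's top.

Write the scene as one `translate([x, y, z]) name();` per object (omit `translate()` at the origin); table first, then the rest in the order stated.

table();
translate([480, 29, 749]) bookshelf();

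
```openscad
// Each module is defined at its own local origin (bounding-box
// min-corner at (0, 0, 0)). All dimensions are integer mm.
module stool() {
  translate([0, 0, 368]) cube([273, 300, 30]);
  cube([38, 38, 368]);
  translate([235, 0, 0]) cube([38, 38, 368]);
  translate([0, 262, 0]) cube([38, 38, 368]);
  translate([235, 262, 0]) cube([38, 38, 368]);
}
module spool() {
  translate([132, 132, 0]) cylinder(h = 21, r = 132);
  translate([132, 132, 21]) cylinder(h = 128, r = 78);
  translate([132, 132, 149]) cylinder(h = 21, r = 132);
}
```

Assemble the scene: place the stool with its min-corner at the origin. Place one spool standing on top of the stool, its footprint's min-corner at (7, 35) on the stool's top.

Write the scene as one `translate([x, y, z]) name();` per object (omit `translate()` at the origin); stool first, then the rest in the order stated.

stool();
translate([7, 35, 398]) spool();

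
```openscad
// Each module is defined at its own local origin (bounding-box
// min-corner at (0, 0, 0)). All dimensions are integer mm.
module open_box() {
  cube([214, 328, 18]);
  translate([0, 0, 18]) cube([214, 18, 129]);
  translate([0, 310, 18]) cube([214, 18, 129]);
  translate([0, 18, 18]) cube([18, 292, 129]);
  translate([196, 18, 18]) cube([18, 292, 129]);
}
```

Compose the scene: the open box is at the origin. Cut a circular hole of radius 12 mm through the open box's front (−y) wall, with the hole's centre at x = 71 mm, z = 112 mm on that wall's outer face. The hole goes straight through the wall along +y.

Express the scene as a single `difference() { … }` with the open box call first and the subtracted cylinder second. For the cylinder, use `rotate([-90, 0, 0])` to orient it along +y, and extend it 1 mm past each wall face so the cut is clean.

difference() {
  open_box();
  translate([71, -1, 112]) rotate([-90, 0, 0]) cylinder(h = 20, r = 12);
}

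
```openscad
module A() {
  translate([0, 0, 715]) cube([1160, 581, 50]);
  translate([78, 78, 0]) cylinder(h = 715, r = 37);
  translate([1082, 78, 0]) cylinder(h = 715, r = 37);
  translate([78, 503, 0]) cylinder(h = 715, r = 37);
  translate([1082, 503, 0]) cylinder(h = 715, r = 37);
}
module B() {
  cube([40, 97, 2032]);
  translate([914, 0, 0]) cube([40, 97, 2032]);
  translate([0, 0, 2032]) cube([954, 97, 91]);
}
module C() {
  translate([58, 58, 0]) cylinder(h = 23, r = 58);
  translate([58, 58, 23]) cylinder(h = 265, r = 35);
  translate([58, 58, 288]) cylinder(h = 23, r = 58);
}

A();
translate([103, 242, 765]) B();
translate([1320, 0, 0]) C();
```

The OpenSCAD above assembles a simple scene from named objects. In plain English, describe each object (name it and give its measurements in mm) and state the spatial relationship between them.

A is a rectangular dining table. The top is 1160×581×50 mm with its upper surface at z = 765 mm. It stands on four round legs of 74 mm diameter, each leg's bounding box inset 41 mm from the nearest pair of top edges, running from the floor to the underside of the top.

B is a rectangular door frame: two vertical jambs of 40×97 mm section, 2032 mm tall, with a clear opening 874 mm wide between their inner faces. A header 91 mm tall and 97 mm deep lies on top of the jambs and spans the full outside width.

C is a spool: two coaxial disc flanges of radius 58 mm and thickness 23 mm, joined by a core cylinder of radius 35 mm and height 265 mm. The lower flange rests on z = 0 and the three cylinders share a vertical axis.

The door frame is on top of the table, centred. The spool is on the floor beside the table on its +x side.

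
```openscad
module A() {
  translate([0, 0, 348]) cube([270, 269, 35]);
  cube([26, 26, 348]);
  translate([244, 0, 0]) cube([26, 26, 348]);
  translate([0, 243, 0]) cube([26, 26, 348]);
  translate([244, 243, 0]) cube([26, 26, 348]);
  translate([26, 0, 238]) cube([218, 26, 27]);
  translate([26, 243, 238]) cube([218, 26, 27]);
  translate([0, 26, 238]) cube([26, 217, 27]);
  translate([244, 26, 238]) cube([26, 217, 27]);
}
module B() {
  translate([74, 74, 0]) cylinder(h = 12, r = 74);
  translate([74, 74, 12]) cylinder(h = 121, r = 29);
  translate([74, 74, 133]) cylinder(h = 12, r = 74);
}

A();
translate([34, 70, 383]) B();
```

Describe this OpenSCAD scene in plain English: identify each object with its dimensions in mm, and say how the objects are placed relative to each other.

A is a four-legged stool. The seat is 270×269 mm, 35 mm thick, top at z = 383 mm. It stands on four square legs, each 26×26 mm in cross-section, from z = 0 to the seat underside, each flush with a corner of the seat. Four stretchers, 26 mm wide and 27 mm tall, connect adjacent legs with their undersides at z = 238 mm, each running between the inner faces of the legs it joins and aligned with the legs' outer faces on the other axis.

B is a spool: two coaxial disc flanges of radius 74 mm and thickness 12 mm, joined by a core cylinder of radius 29 mm and height 121 mm. The lower flange rests on z = 0 and the three cylinders share a vertical axis.

The spool is on top of the stool.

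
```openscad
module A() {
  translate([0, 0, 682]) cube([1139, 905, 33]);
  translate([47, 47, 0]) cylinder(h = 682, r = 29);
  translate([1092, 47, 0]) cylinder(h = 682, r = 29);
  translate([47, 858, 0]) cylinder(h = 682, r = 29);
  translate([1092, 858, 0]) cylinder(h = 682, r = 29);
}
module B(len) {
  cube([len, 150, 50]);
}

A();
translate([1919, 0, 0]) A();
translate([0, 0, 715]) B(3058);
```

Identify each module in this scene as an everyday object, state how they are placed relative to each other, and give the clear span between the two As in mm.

A is a table. B is a beam. A beam spans the tops of two tables. The clear span between the two tables is 780 mm.

Second table starts at x = 1919; first ends at x = 1139; clear span = 1919 − 1139 = 780 mm.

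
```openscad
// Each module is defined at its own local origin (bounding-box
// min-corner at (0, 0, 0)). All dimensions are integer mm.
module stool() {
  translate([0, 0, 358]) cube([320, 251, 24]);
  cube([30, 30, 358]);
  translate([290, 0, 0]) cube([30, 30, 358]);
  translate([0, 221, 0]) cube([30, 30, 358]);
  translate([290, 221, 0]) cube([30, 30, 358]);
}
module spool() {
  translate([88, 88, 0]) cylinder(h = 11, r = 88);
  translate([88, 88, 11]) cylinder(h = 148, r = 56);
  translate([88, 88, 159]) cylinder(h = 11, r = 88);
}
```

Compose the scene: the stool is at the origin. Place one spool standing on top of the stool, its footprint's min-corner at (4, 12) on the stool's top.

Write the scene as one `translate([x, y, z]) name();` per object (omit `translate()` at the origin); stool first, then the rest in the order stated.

stool();
translate([4, 12, 382]) spool();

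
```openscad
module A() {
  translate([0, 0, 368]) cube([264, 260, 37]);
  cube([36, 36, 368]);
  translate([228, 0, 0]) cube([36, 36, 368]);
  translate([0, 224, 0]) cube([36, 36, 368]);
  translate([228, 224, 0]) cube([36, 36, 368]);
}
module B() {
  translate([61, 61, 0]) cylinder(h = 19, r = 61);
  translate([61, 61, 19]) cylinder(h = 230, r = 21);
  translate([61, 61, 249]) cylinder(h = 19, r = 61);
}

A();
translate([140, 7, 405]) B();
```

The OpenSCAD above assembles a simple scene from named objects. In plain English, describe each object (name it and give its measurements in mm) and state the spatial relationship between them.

A is a four-legged stool. The seat is a 264×260×37 mm slab whose top surface is at z = 405 mm; four square legs, each 36×36 mm in cross-section, run from the floor (z = 0) to the underside of the seat, each flush with a corner of the seat.

B is a spool: two coaxial disc flanges of radius 61 mm and thickness 19 mm, joined by a core cylinder of radius 21 mm and height 230 mm. The lower flange rests on z = 0 and the three cylinders share a vertical axis.

The spool is on top of the stool.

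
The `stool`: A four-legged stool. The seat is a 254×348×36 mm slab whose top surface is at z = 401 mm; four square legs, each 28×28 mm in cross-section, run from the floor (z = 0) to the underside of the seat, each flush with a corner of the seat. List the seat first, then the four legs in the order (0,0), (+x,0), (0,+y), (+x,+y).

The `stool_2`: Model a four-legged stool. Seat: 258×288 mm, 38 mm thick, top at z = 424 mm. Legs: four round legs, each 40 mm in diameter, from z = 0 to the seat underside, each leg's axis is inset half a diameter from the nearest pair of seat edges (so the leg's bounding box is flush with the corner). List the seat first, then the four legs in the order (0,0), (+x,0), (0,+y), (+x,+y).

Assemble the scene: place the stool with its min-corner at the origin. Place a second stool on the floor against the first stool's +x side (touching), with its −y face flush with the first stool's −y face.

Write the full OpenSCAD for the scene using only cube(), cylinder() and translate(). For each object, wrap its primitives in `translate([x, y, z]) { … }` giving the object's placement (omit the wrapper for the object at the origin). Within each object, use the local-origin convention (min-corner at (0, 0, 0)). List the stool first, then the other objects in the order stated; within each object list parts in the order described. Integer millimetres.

translate([0, 0, 365]) cube([254, 348, 36]);
cube([28, 28, 365]);
translate([226, 0, 0]) cube([28, 28, 365]);
translate([0, 320, 0]) cube([28, 28, 365]);
translate([226, 320, 0]) cube([28, 28, 365]);
translate([254, 0, 0]) {
  translate([0, 0, 386]) cube([258, 288, 38]);
  translate([20, 20, 0]) cylinder(h = 386, r = 20);
  translate([238, 20, 0]) cylinder(h = 386, r = 20);
  translate([20, 268, 0]) cylinder(h = 386, r = 20);
  translate([238, 268, 0]) cylinder(h = 386, r = 20);
}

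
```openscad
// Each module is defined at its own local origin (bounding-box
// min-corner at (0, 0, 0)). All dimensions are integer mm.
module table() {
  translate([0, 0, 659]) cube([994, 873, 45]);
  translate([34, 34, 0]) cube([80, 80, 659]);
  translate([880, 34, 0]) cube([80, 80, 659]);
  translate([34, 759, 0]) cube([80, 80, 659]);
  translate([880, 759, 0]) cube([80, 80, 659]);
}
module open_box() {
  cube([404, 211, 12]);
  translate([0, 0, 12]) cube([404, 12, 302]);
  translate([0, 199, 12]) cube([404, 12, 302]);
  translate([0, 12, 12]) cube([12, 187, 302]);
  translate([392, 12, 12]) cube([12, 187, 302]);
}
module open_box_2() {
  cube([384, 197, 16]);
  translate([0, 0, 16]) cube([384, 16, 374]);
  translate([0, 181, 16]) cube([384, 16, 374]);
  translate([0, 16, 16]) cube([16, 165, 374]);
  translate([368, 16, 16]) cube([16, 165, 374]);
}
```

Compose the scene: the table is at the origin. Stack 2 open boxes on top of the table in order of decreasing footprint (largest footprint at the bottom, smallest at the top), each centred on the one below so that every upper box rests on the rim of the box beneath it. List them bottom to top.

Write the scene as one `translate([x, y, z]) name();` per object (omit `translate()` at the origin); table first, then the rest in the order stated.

table();
translate([295, 331, 704]) open_box();
translate([305, 338, 1018]) open_box_2();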